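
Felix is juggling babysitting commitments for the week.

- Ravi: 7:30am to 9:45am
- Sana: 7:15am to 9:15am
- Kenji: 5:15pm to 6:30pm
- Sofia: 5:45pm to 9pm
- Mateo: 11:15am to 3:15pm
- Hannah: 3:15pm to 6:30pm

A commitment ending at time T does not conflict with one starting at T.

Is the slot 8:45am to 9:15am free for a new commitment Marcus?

Sana: starts 7:15am before Marcus ends 9:15am, and ends 9:15am after Marcus starts 8:45am → overlap.
Ravi: starts 7:30am before Marcus ends 9:15am, and ends 9:45am after Marcus starts 8:45am → overlap.
Mateo: starts 11:15am at or after Marcus ends 9:15am → clear.
Hannah: starts 3:15pm at or after Marcus ends 9:15am → clear.
Kenji: starts 5:15pm at or after Marcus ends 9:15am → clear.
Sofia: starts 5:45pm at or after Marcus ends 9:15am → clear.
Marcus overlaps Ravi, Sana.

No — it overlaps Ravi, Sana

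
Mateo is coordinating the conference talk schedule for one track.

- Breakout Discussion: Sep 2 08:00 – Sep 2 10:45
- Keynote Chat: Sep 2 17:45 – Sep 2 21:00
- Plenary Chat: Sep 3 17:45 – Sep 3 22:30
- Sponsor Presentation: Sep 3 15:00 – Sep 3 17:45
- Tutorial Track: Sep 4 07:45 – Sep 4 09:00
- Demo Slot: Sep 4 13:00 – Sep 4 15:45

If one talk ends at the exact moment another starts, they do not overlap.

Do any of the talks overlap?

Sorted by start: Breakout Discussion, Keynote Chat, Sponsor Presentation, Plenary Chat, Tutorial Track, Demo Slot.
Keynote Chat starts after Breakout Discussion ends; Breakout Discussion is clear from here.
Sponsor Presentation starts after Keynote Chat ends; Keynote Chat is clear from here.
Plenary Chat starts exactly when Sponsor Presentation ends (back-to-back, no overlap); Sponsor Presentation is clear from here.
Tutorial Track starts after Plenary Chat ends; Plenary Chat is clear from here.
Demo Slot starts after Tutorial Track ends.
Every pair is clear; the schedule has no overlaps.

No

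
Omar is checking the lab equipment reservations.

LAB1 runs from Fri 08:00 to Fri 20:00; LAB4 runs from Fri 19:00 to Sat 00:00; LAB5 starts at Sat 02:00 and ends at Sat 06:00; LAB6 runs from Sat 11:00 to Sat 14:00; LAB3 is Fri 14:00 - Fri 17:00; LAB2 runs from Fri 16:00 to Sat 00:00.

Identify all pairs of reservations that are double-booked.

Sorted by start: LAB1, LAB3, LAB2, LAB4, LAB5, LAB6.
LAB3 starts before LAB1 ends → LAB1 and LAB3 overlap.
LAB2 starts before LAB1 ends → LAB1 and LAB2 overlap.
LAB4 starts before LAB1 ends → LAB1 and LAB4 overlap.
LAB5 starts after LAB1 ends, so nothing later overlaps LAB1 either.
LAB2 starts before LAB3 ends → LAB3 and LAB2 overlap.
LAB4 starts after LAB3 ends, so nothing later overlaps LAB3 either.
LAB4 starts before LAB2 ends → LAB2 and LAB4 overlap.
LAB5 starts after LAB2 ends, so nothing later overlaps LAB2 either.
LAB5 starts after LAB4 ends, so nothing later overlaps LAB4 either.
LAB6 starts after LAB5 ends.

LAB1 & LAB2, LAB1 & LAB3, LAB1 & LAB4, LAB2 & LAB3, LAB2 & LAB4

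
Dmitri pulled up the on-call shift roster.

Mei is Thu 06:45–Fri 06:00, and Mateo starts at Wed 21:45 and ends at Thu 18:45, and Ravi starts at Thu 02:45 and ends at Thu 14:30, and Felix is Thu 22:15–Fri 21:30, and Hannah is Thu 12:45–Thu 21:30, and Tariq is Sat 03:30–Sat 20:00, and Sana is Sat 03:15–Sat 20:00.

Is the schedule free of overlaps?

Two intervals overlap when each starts before the other ends.
Sorted by start: Mateo, Ravi, Mei, Hannah, Felix, Sana, Tariq.
Ravi starts before Mateo ends → Mateo and Ravi overlap.
That's a conflict, so the schedule is not conflict-free.

No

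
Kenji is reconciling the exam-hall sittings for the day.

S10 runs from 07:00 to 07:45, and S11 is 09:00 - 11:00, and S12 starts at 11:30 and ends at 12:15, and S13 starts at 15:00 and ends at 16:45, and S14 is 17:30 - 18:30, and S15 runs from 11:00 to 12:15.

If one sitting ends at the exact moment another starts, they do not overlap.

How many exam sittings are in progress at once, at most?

Sort all start/end points and keep a running count:
07:00 start S10 → 1
07:45 end S10 → 0
09:00 start S11 → 1
11:00 end S11 → 0
11:00 start S15 → 1
11:30 start S12 → 2
12:15 end S12 → 1
12:15 end S15 → 0
15:00 start S13 → 1
16:45 end S13 → 0
17:30 start S14 → 1
18:30 end S14 → 0
Peak is 2, at 11:30 (S12, S15).

2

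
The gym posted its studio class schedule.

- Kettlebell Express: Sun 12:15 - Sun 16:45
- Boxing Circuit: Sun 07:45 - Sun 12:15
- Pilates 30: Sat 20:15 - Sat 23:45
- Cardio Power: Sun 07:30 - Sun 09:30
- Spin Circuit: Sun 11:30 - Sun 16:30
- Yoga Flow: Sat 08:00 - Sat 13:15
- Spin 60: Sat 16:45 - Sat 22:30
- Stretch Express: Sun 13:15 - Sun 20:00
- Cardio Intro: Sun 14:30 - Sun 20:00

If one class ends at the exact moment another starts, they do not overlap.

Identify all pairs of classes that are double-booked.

Boxing Circuit & Cardio Power, Boxing Circuit & Spin Circuit, Cardio Intro & Kettlebell Express, Cardio Intro & Spin Circuit, Cardio Intro & Stretch Express, Kettlebell Express & Spin Circuit, Kettlebell Express & Stretch Express, Pilates 30 & Spin 60, Spin Circuit & Stretch Express

Check each pair: they overlap iff neither finishes before the other starts.
Sorted by start: Yoga Flow, Spin 60, Pilates 30, Cardio Power, Boxing Circuit, Spin Circuit, Kettlebell Express, Stretch Express, Cardio Intro.
Spin 60 starts after Yoga Flow ends; Yoga Flow is clear from here.
Pilates 30 starts before Spin 60 ends → Spin 60 and Pilates 30 overlap.
Cardio Power starts after Spin 60 ends; Spin 60 is clear from here.
Cardio Power starts after Pilates 30 ends; Pilates 30 is clear from here.
Boxing Circuit starts before Cardio Power ends → Cardio Power and Boxing Circuit overlap.
Spin Circuit starts after Cardio Power ends; Cardio Power is clear from here.
Spin Circuit starts before Boxing Circuit ends → Boxing Circuit and Spin Circuit overlap.
Kettlebell Express starts exactly when Boxing Circuit ends (back-to-back, no overlap); Boxing Circuit is clear from here.
Kettlebell Express starts before Spin Circuit ends → Spin Circuit and Kettlebell Express overlap.
Stretch Express starts before Spin Circuit ends → Spin Circuit and Stretch Express overlap.
Cardio Intro starts before Spin Circuit ends → Spin Circuit and Cardio Intro overlap.
Stretch Express starts before Kettlebell Express ends → Kettlebell Express and Stretch Express overlap.
Cardio Intro starts before Kettlebell Express ends → Kettlebell Express and Cardio Intro overlap.
Cardio Intro starts before Stretch Express ends → Stretch Express and Cardio Intro overlap.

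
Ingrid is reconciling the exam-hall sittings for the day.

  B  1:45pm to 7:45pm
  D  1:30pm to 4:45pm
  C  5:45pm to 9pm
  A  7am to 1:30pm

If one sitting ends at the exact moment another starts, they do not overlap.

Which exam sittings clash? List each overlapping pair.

Two intervals overlap when each starts before the other ends.
Sorted by start: A, D, B, C.
D starts exactly when A ends (back-to-back, no overlap) — done with A.
B starts before D ends → D and B overlap.
C starts after D ends.
C starts before B ends → B and C overlap.

B & C, B & D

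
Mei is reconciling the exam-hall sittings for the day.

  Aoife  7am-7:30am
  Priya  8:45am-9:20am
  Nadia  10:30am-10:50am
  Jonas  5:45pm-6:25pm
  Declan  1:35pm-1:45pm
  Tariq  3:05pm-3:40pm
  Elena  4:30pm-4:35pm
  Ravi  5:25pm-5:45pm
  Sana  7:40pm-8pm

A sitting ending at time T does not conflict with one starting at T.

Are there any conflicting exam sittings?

No

Sorted by start: Aoife, Priya, Nadia, Declan, Tariq, Elena, Ravi, Jonas, Sana.
Priya starts after Aoife ends, so Aoife has no further overlaps.
Nadia starts after Priya ends, so Priya has no further overlaps.
Declan starts after Nadia ends, so Nadia has no further overlaps.
Tariq starts after Declan ends, so Declan has no further overlaps.
Elena starts after Tariq ends, so Tariq has no further overlaps.
Ravi starts after Elena ends, so Elena has no further overlaps.
Jonas starts exactly when Ravi ends (back-to-back, no overlap), so Ravi has no further overlaps.
Sana starts after Jonas ends.
Every pair is clear; the schedule has no overlaps.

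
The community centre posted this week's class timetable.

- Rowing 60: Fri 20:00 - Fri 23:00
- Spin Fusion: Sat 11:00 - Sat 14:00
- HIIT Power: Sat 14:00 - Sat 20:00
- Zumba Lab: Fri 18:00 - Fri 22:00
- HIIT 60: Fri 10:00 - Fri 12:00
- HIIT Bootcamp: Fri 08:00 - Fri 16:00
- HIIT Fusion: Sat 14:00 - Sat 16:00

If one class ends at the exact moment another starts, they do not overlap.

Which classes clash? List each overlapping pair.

Sorted by start: HIIT Bootcamp, HIIT 60, Zumba Lab, Rowing 60, Spin Fusion, HIIT Fusion, HIIT Power.
HIIT 60 starts before HIIT Bootcamp ends → HIIT Bootcamp and HIIT 60 overlap.
Zumba Lab starts after HIIT Bootcamp ends, so nothing later overlaps HIIT Bootcamp either.
Zumba Lab starts after HIIT 60 ends, so nothing later overlaps HIIT 60 either.
Rowing 60 starts before Zumba Lab ends → Zumba Lab and Rowing 60 overlap.
Spin Fusion starts after Zumba Lab ends, so nothing later overlaps Zumba Lab either.
Spin Fusion starts after Rowing 60 ends, so nothing later overlaps Rowing 60 either.
HIIT Fusion starts exactly when Spin Fusion ends (back-to-back, no overlap), so nothing later overlaps Spin Fusion either.
HIIT Power starts before HIIT Fusion ends → HIIT Fusion and HIIT Power overlap.

HIIT 60 & HIIT Bootcamp, HIIT Fusion & HIIT Power, Rowing 60 & Zumba Lab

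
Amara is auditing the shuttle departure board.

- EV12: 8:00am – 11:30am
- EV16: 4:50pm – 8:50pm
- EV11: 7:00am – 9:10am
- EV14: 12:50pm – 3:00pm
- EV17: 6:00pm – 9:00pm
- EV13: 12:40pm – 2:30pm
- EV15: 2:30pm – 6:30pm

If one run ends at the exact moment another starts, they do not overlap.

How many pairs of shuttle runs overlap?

6

Check each pair: they overlap iff neither finishes before the other starts.
Sorted by start: EV11, EV12, EV13, EV14, EV15, EV16, EV17.
EV12 starts before EV11 ends → EV11 and EV12 overlap.
EV13 starts after EV11 ends, so EV11 has no further overlaps.
EV13 starts after EV12 ends, so EV12 has no further overlaps.
EV14 starts before EV13 ends → EV13 and EV14 overlap.
EV15 starts exactly when EV13 ends (back-to-back, no overlap), so EV13 has no further overlaps.
EV15 starts before EV14 ends → EV14 and EV15 overlap.
EV16 starts after EV14 ends, so EV14 has no further overlaps.
EV16 starts before EV15 ends → EV15 and EV16 overlap.
EV17 starts before EV15 ends → EV15 and EV17 overlap.
EV17 starts before EV16 ends → EV16 and EV17 overlap.
Overlapping pairs: EV11 & EV12, EV13 & EV14, EV14 & EV15, EV15 & EV16, EV15 & EV17, EV16 & EV17 — 6 in total.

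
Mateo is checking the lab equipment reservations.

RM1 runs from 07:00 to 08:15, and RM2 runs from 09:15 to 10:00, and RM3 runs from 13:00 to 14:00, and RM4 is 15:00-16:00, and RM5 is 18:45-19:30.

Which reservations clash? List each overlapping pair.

Two intervals overlap when each starts before the other ends.
Sorted by start: RM1, RM2, RM3, RM4, RM5.
RM2 starts after RM1 ends, so RM1 has no further overlaps.
RM3 starts after RM2 ends, so RM2 has no further overlaps.
RM4 starts after RM3 ends, so RM3 has no further overlaps.
RM5 starts after RM4 ends.

none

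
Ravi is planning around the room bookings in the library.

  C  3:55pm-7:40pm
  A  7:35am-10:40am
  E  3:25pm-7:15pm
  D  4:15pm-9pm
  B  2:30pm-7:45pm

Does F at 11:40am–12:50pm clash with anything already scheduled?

No — it doesn't clash with anything

A: ends 10:40am at or before F starts 11:40am → clear.
B: starts 2:30pm at or after F ends 12:50pm → clear.
E: starts 3:25pm at or after F ends 12:50pm → clear.
C: starts 3:55pm at or after F ends 12:50pm → clear.
D: starts 4:15pm at or after F ends 12:50pm → clear.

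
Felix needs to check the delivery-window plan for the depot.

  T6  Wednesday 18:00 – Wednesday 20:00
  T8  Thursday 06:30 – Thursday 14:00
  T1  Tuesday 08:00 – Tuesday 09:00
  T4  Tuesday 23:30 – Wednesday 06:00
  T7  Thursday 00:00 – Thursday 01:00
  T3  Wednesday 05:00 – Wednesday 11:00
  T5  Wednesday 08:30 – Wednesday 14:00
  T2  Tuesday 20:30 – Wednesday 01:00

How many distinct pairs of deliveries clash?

3

Sorted by start: T1, T2, T4, T3, T5, T6, T7, T8.
T2 starts after T1 ends — done with T1.
T4 starts before T2 ends → T2 and T4 overlap.
T3 starts after T2 ends — done with T2.
T3 starts before T4 ends → T4 and T3 overlap.
T5 starts after T4 ends — done with T4.
T5 starts before T3 ends → T3 and T5 overlap.
T6 starts after T3 ends — done with T3.
T6 starts after T5 ends — done with T5.
T7 starts after T6 ends — done with T6.
T8 starts after T7 ends.
Overlapping pairs: T2 & T4, T3 & T4, T3 & T5 — 3 in total.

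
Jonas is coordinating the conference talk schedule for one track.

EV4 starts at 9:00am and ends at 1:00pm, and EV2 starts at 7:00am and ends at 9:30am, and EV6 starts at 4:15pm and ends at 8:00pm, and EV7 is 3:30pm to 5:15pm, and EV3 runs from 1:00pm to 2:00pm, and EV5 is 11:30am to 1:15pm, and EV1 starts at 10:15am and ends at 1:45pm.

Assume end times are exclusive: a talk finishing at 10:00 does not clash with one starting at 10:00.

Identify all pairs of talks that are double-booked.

EV1 & EV3, EV1 & EV4, EV1 & EV5, EV2 & EV4, EV3 & EV5, EV4 & EV5, EV6 & EV7

Sorted by start: EV2, EV4, EV1, EV5, EV3, EV7, EV6.
EV4 starts before EV2 ends → EV2 and EV4 overlap.
EV1 starts after EV2 ends — done with EV2.
EV1 starts before EV4 ends → EV4 and EV1 overlap.
EV5 starts before EV4 ends → EV4 and EV5 overlap.
EV3 starts exactly when EV4 ends (back-to-back, no overlap) — done with EV4.
EV5 starts before EV1 ends → EV1 and EV5 overlap.
EV3 starts before EV1 ends → EV1 and EV3 overlap.
EV7 starts after EV1 ends — done with EV1.
EV3 starts before EV5 ends → EV5 and EV3 overlap.
EV7 starts after EV5 ends — done with EV5.
EV7 starts after EV3 ends — done with EV3.
EV6 starts before EV7 ends → EV7 and EV6 overlap.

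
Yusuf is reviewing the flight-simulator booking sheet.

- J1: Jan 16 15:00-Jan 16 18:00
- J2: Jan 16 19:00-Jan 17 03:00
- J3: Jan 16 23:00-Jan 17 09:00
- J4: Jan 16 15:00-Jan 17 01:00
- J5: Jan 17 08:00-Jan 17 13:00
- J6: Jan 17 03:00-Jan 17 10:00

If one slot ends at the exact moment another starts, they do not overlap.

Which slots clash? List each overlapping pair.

Two intervals overlap when each starts before the other ends.
Sorted by start: J1, J4, J2, J3, J6, J5.
J4 starts before J1 ends → J1 and J4 overlap.
J2 starts after J1 ends, so J1 has no further overlaps.
J2 starts before J4 ends → J4 and J2 overlap.
J3 starts before J4 ends → J4 and J3 overlap.
J6 starts after J4 ends, so J4 has no further overlaps.
J3 starts before J2 ends → J2 and J3 overlap.
J6 starts exactly when J2 ends (back-to-back, no overlap), so J2 has no further overlaps.
J6 starts before J3 ends → J3 and J6 overlap.
J5 starts before J3 ends → J3 and J5 overlap.
J5 starts before J6 ends → J6 and J5 overlap.

J1 & J4, J2 & J3, J2 & J4, J3 & J4, J3 & J5, J3 & J6, J5 & J6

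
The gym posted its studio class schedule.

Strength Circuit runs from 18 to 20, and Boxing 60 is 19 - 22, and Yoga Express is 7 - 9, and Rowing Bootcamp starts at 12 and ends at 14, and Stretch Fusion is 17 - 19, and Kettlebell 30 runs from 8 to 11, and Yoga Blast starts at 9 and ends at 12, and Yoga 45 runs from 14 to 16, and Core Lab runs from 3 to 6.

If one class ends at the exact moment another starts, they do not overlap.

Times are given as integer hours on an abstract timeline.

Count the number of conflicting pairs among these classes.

Check each pair: they overlap iff neither finishes before the other starts.
Sorted by start: Core Lab, Yoga Express, Kettlebell 30, Yoga Blast, Rowing Bootcamp, Yoga 45, Stretch Fusion, Strength Circuit, Boxing 60.
Yoga Express starts after Core Lab ends — done with Core Lab.
Kettlebell 30 starts before Yoga Express ends → Yoga Express and Kettlebell 30 overlap.
Yoga Blast starts exactly when Yoga Express ends (back-to-back, no overlap) — done with Yoga Express.
Yoga Blast starts before Kettlebell 30 ends → Kettlebell 30 and Yoga Blast overlap.
Rowing Bootcamp starts after Kettlebell 30 ends — done with Kettlebell 30.
Rowing Bootcamp starts exactly when Yoga Blast ends (back-to-back, no overlap) — done with Yoga Blast.
Yoga 45 starts exactly when Rowing Bootcamp ends (back-to-back, no overlap) — done with Rowing Bootcamp.
Stretch Fusion starts after Yoga 45 ends — done with Yoga 45.
Strength Circuit starts before Stretch Fusion ends → Stretch Fusion and Strength Circuit overlap.
Boxing 60 starts exactly when Stretch Fusion ends (back-to-back, no overlap).
Boxing 60 starts before Strength Circuit ends → Strength Circuit and Boxing 60 overlap.
Overlapping pairs: Boxing 60 & Strength Circuit, Kettlebell 30 & Yoga Blast, Kettlebell 30 & Yoga Express, Strength Circuit & Stretch Fusion — 4 in total.

4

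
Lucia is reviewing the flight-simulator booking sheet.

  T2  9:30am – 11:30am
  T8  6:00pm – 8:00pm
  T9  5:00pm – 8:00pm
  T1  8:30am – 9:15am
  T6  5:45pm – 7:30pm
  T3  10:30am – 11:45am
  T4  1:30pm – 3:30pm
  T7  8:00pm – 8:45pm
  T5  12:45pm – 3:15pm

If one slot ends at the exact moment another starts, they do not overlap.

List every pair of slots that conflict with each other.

T2 & T3, T4 & T5, T6 & T8, T6 & T9, T8 & T9

Sorted by start: T1, T2, T3, T5, T4, T9, T6, T8, T7.
T2 starts after T1 ends; T1 is clear from here.
T3 starts before T2 ends → T2 and T3 overlap.
T5 starts after T2 ends; T2 is clear from here.
T5 starts after T3 ends; T3 is clear from here.
T4 starts before T5 ends → T5 and T4 overlap.
T9 starts after T5 ends; T5 is clear from here.
T9 starts after T4 ends; T4 is clear from here.
T6 starts before T9 ends → T9 and T6 overlap.
T8 starts before T9 ends → T9 and T8 overlap.
T7 starts exactly when T9 ends (back-to-back, no overlap).
T8 starts before T6 ends → T6 and T8 overlap.
T7 starts after T6 ends.
T7 starts exactly when T8 ends (back-to-back, no overlap).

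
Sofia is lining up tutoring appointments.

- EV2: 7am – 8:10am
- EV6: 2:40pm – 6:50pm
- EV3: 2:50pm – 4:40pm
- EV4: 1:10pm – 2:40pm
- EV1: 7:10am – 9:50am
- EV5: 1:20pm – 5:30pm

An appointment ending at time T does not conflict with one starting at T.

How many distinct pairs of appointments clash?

5

Sorted by start: EV2, EV1, EV4, EV5, EV6, EV3.
EV1 starts before EV2 ends → EV2 and EV1 overlap.
EV4 starts after EV2 ends — done with EV2.
EV4 starts after EV1 ends — done with EV1.
EV5 starts before EV4 ends → EV4 and EV5 overlap.
EV6 starts exactly when EV4 ends (back-to-back, no overlap) — done with EV4.
EV6 starts before EV5 ends → EV5 and EV6 overlap.
EV3 starts before EV5 ends → EV5 and EV3 overlap.
EV3 starts before EV6 ends → EV6 and EV3 overlap.
Overlapping pairs: EV1 & EV2, EV3 & EV5, EV3 & EV6, EV4 & EV5, EV5 & EV6 — 5 in total.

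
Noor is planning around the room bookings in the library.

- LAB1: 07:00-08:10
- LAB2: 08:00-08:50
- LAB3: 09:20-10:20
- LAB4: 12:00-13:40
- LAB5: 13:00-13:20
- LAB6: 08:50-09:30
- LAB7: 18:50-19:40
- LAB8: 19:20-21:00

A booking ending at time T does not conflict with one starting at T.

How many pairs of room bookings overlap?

4

Two intervals overlap when each starts before the other ends.
Sorted by start: LAB1, LAB2, LAB6, LAB3, LAB4, LAB5, LAB7, LAB8.
LAB2 starts before LAB1 ends → LAB1 and LAB2 overlap.
LAB6 starts after LAB1 ends, so LAB1 has no further overlaps.
LAB6 starts exactly when LAB2 ends (back-to-back, no overlap), so LAB2 has no further overlaps.
LAB3 starts before LAB6 ends → LAB6 and LAB3 overlap.
LAB4 starts after LAB6 ends, so LAB6 has no further overlaps.
LAB4 starts after LAB3 ends, so LAB3 has no further overlaps.
LAB5 starts before LAB4 ends → LAB4 and LAB5 overlap.
LAB7 starts after LAB4 ends, so LAB4 has no further overlaps.
LAB7 starts after LAB5 ends, so LAB5 has no further overlaps.
LAB8 starts before LAB7 ends → LAB7 and LAB8 overlap.
Overlapping pairs: LAB1 & LAB2, LAB3 & LAB6, LAB4 & LAB5, LAB7 & LAB8 — 4 in total.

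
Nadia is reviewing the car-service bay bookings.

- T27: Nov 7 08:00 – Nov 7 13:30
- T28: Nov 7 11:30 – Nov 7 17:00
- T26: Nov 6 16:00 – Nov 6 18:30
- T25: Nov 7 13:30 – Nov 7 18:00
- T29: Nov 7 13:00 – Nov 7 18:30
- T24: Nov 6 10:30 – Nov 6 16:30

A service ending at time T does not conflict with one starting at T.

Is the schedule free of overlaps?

Sorted by start: T24, T26, T27, T28, T29, T25.
T26 starts before T24 ends → T24 and T26 overlap.
That's a conflict, so the schedule is not conflict-free.

No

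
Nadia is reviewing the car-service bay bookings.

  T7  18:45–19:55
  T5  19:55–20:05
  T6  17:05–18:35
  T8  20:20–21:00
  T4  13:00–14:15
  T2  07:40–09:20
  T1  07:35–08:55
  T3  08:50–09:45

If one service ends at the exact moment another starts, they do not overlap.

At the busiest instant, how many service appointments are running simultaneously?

3

Sweep the timeline, counting +1 at each start and −1 at each end (ends before starts at a tie):
07:35 start T1 → 1
07:40 start T2 → 2
08:50 start T3 → 3
08:55 end T1 → 2
09:20 end T2 → 1
09:45 end T3 → 0
13:00 start T4 → 1
14:15 end T4 → 0
17:05 start T6 → 1
18:35 end T6 → 0
18:45 start T7 → 1
19:55 end T7 → 0
19:55 start T5 → 1
20:05 end T5 → 0
20:20 start T8 → 1
21:00 end T8 → 0
Peak is 3, at 08:50 (T1, T2, T3).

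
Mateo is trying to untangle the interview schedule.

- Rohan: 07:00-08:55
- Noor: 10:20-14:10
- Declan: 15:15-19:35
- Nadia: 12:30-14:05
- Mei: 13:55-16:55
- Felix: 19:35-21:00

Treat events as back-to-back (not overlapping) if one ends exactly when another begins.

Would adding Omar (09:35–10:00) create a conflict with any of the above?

Rohan: ends 08:55 at or before Omar starts 09:35 → clear.
Noor: starts 10:20 at or after Omar ends 10:00 → clear.
Nadia: starts 12:30 at or after Omar ends 10:00 → clear.
Mei: starts 13:55 at or after Omar ends 10:00 → clear.
Declan: starts 15:15 at or after Omar ends 10:00 → clear.
Felix: starts 19:35 at or after Omar ends 10:00 → clear.

No — it doesn't clash with anything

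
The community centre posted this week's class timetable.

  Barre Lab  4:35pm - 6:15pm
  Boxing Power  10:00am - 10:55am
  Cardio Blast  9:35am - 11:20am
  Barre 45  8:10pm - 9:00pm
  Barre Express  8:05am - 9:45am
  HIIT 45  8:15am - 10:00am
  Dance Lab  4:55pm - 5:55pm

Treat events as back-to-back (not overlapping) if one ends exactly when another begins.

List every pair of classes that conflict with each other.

Check each pair: they overlap iff neither finishes before the other starts.
Sorted by start: Barre Express, HIIT 45, Cardio Blast, Boxing Power, Barre Lab, Dance Lab, Barre 45.
HIIT 45 starts before Barre Express ends → Barre Express and HIIT 45 overlap.
Cardio Blast starts before Barre Express ends → Barre Express and Cardio Blast overlap.
Boxing Power starts after Barre Express ends — done with Barre Express.
Cardio Blast starts before HIIT 45 ends → HIIT 45 and Cardio Blast overlap.
Boxing Power starts exactly when HIIT 45 ends (back-to-back, no overlap) — done with HIIT 45.
Boxing Power starts before Cardio Blast ends → Cardio Blast and Boxing Power overlap.
Barre Lab starts after Cardio Blast ends — done with Cardio Blast.
Barre Lab starts after Boxing Power ends — done with Boxing Power.
Dance Lab starts before Barre Lab ends → Barre Lab and Dance Lab overlap.
Barre 45 starts after Barre Lab ends.
Barre 45 starts after Dance Lab ends.

Barre Express & Cardio Blast, Barre Express & HIIT 45, Barre Lab & Dance Lab, Boxing Power & Cardio Blast, Cardio Blast & HIIT 45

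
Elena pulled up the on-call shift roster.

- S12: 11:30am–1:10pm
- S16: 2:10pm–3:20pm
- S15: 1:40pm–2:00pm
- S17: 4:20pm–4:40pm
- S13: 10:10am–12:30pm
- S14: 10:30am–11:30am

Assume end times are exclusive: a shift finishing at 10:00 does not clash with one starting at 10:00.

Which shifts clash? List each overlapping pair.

S12 & S13, S13 & S14

Sorted by start: S13, S14, S12, S15, S16, S17.
S14 starts before S13 ends → S13 and S14 overlap.
S12 starts before S13 ends → S13 and S12 overlap.
S15 starts after S13 ends — done with S13.
S12 starts exactly when S14 ends (back-to-back, no overlap) — done with S14.
S15 starts after S12 ends — done with S12.
S16 starts after S15 ends — done with S15.
S17 starts after S16 ends.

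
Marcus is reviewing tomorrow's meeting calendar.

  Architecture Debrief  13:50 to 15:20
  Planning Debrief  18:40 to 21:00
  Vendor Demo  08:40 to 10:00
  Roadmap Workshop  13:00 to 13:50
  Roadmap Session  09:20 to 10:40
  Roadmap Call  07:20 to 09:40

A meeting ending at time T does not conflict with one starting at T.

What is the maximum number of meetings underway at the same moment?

Sort all start/end points and keep a running count:
07:20 start Roadmap Call → 1
08:40 start Vendor Demo → 2
09:20 start Roadmap Session → 3
09:40 end Roadmap Call → 2
10:00 end Vendor Demo → 1
10:40 end Roadmap Session → 0
13:00 start Roadmap Workshop → 1
13:50 end Roadmap Workshop → 0
13:50 start Architecture Debrief → 1
15:20 end Architecture Debrief → 0
18:40 start Planning Debrief → 1
21:00 end Planning Debrief → 0
Peak is 3, at 09:20 (Roadmap Call, Roadmap Session, Vendor Demo).

3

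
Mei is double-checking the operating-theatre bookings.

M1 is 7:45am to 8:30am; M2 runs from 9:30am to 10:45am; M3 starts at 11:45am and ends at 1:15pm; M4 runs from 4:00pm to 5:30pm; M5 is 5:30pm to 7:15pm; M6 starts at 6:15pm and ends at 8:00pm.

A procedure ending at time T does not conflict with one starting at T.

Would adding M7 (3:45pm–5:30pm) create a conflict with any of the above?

M1: ends 8:30am at or before M7 starts 3:45pm → clear.
M2: ends 10:45am at or before M7 starts 3:45pm → clear.
M3: ends 1:15pm at or before M7 starts 3:45pm → clear.
M4: starts 4:00pm before M7 ends 5:30pm, and ends 5:30pm after M7 starts 3:45pm → overlap.
M5: starts 5:30pm at or after M7 ends 5:30pm → clear.
M6: starts 6:15pm at or after M7 ends 5:30pm → clear.
M7 overlaps M4.

Yes — it overlaps M4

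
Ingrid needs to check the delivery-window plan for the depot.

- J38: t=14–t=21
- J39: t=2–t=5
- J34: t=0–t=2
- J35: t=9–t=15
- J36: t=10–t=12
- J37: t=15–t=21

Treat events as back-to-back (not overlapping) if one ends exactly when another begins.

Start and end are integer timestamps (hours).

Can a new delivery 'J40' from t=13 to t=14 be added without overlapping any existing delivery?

J34: ends t=2 at or before J40 starts t=13 → clear.
J39: ends t=5 at or before J40 starts t=13 → clear.
J35: starts t=9 before J40 ends t=14, and ends t=15 after J40 starts t=13 → overlap.
J36: ends t=12 at or before J40 starts t=13 → clear.
J38: starts t=14 at or after J40 ends t=14 → clear.
J37: starts t=15 at or after J40 ends t=14 → clear.
J40 overlaps J35.

No — it overlaps J35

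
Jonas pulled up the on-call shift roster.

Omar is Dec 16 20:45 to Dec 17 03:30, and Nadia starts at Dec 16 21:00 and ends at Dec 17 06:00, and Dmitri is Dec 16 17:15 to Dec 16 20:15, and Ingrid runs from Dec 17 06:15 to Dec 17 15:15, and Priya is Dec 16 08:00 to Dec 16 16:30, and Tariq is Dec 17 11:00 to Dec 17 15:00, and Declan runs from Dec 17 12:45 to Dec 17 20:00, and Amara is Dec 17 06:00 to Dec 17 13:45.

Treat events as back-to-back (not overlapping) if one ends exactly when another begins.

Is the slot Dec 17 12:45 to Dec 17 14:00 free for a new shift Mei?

No — it overlaps Amara, Declan, Ingrid, Tariq

Priya: ends Dec 16 16:30 at or before Mei starts Dec 17 12:45 → clear.
Dmitri: ends Dec 16 20:15 at or before Mei starts Dec 17 12:45 → clear.
Omar: ends Dec 17 03:30 at or before Mei starts Dec 17 12:45 → clear.
Nadia: ends Dec 17 06:00 at or before Mei starts Dec 17 12:45 → clear.
Amara: starts Dec 17 06:00 before Mei ends Dec 17 14:00, and ends Dec 17 13:45 after Mei starts Dec 17 12:45 → overlap.
Ingrid: starts Dec 17 06:15 before Mei ends Dec 17 14:00, and ends Dec 17 15:15 after Mei starts Dec 17 12:45 → overlap.
Tariq: starts Dec 17 11:00 before Mei ends Dec 17 14:00, and ends Dec 17 15:00 after Mei starts Dec 17 12:45 → overlap.
Declan: starts Dec 17 12:45 before Mei ends Dec 17 14:00, and ends Dec 17 20:00 after Mei starts Dec 17 12:45 → overlap.
Mei overlaps Tariq, Ingrid, Declan, Amara.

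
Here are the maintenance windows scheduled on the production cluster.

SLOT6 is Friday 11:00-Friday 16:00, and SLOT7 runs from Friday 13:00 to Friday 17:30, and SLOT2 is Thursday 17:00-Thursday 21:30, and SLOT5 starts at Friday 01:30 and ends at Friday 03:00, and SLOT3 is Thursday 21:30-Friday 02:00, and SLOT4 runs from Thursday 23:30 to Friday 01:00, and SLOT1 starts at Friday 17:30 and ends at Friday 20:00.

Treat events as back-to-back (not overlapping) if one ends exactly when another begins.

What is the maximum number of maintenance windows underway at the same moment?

Walk through starts and ends in time order (an end at T is processed before a start at T):
Thursday 17:00 start SLOT2 → 1
Thursday 21:30 end SLOT2 → 0
Thursday 21:30 start SLOT3 → 1
Thursday 23:30 start SLOT4 → 2
Friday 01:00 end SLOT4 → 1
Friday 01:30 start SLOT5 → 2
Friday 02:00 end SLOT3 → 1
Friday 03:00 end SLOT5 → 0
Friday 11:00 start SLOT6 → 1
Friday 13:00 start SLOT7 → 2
Friday 16:00 end SLOT6 → 1
Friday 17:30 end SLOT7 → 0
Friday 17:30 start SLOT1 → 1
Friday 20:00 end SLOT1 → 0
Peak is 2, at Thursday 23:30 (SLOT3, SLOT4).

2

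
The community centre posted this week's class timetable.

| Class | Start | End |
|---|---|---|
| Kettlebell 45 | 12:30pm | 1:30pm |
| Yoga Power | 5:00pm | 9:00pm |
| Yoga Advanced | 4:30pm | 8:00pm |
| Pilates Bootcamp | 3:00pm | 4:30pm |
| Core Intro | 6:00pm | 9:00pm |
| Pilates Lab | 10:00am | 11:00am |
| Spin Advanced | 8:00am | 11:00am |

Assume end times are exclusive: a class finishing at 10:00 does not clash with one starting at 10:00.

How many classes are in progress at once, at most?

3

Sort all start/end points and keep a running count:
8:00am start Spin Advanced → 1
10:00am start Pilates Lab → 2
11:00am end Pilates Lab → 1
11:00am end Spin Advanced → 0
12:30pm start Kettlebell 45 → 1
1:30pm end Kettlebell 45 → 0
3:00pm start Pilates Bootcamp → 1
4:30pm end Pilates Bootcamp → 0
4:30pm start Yoga Advanced → 1
5:00pm start Yoga Power → 2
6:00pm start Core Intro → 3
8:00pm end Yoga Advanced → 2
9:00pm end Core Intro → 1
9:00pm end Yoga Power → 0
Peak is 3, at 6:00pm (Core Intro, Yoga Advanced, Yoga Power).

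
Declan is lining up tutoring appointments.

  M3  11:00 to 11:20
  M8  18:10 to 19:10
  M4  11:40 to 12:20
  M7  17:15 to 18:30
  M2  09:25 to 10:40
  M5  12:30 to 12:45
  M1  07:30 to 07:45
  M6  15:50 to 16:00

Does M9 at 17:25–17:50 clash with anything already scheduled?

Yes — it overlaps M7

M1: ends 07:45 at or before M9 starts 17:25 → clear.
M2: ends 10:40 at or before M9 starts 17:25 → clear.
M3: ends 11:20 at or before M9 starts 17:25 → clear.
M4: ends 12:20 at or before M9 starts 17:25 → clear.
M5: ends 12:45 at or before M9 starts 17:25 → clear.
M6: ends 16:00 at or before M9 starts 17:25 → clear.
M7: starts 17:15 before M9 ends 17:50, and ends 18:30 after M9 starts 17:25 → overlap.
M8: starts 18:10 at or after M9 ends 17:50 → clear.
M9 overlaps M7.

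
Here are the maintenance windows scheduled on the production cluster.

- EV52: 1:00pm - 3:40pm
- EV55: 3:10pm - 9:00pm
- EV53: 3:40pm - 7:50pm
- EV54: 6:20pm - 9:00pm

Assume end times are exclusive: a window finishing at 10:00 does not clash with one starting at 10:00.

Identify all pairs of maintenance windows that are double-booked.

EV52 & EV55, EV53 & EV54, EV53 & EV55, EV54 & EV55

Sorted by start: EV52, EV55, EV53, EV54.
EV55 starts before EV52 ends → EV52 and EV55 overlap.
EV53 starts exactly when EV52 ends (back-to-back, no overlap), so EV52 has no further overlaps.
EV53 starts before EV55 ends → EV55 and EV53 overlap.
EV54 starts before EV55 ends → EV55 and EV54 overlap.
EV54 starts before EV53 ends → EV53 and EV54 overlap.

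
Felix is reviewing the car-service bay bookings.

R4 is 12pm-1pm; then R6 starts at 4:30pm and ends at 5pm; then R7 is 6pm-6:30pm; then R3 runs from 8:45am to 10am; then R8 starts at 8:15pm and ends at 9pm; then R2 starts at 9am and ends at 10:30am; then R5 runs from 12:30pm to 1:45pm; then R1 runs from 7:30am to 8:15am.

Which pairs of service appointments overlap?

R2 & R3, R4 & R5

Two intervals overlap when each starts before the other ends.
Sorted by start: R1, R3, R2, R4, R5, R6, R7, R8.
R3 starts after R1 ends; R1 is clear from here.
R2 starts before R3 ends → R3 and R2 overlap.
R4 starts after R3 ends; R3 is clear from here.
R4 starts after R2 ends; R2 is clear from here.
R5 starts before R4 ends → R4 and R5 overlap.
R6 starts after R4 ends; R4 is clear from here.
R6 starts after R5 ends; R5 is clear from here.
R7 starts after R6 ends; R6 is clear from here.
R8 starts after R7 ends.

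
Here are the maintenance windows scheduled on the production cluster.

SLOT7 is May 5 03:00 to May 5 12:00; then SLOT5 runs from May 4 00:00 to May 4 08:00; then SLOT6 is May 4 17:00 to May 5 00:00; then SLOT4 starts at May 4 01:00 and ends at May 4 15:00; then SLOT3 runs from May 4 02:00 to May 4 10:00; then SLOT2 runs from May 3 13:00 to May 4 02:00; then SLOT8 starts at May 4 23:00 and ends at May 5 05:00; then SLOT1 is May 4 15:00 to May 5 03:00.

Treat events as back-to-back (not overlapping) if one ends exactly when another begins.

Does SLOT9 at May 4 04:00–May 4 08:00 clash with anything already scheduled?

Yes — it overlaps SLOT3, SLOT4, SLOT5

SLOT2: ends May 4 02:00 at or before SLOT9 starts May 4 04:00 → clear.
SLOT5: starts May 4 00:00 before SLOT9 ends May 4 08:00, and ends May 4 08:00 after SLOT9 starts May 4 04:00 → overlap.
SLOT4: starts May 4 01:00 before SLOT9 ends May 4 08:00, and ends May 4 15:00 after SLOT9 starts May 4 04:00 → overlap.
SLOT3: starts May 4 02:00 before SLOT9 ends May 4 08:00, and ends May 4 10:00 after SLOT9 starts May 4 04:00 → overlap.
SLOT1: starts May 4 15:00 at or after SLOT9 ends May 4 08:00 → clear.
SLOT6: starts May 4 17:00 at or after SLOT9 ends May 4 08:00 → clear.
SLOT8: starts May 4 23:00 at or after SLOT9 ends May 4 08:00 → clear.
SLOT7: starts May 5 03:00 at or after SLOT9 ends May 4 08:00 → clear.
SLOT9 overlaps SLOT3, SLOT4, SLOT5.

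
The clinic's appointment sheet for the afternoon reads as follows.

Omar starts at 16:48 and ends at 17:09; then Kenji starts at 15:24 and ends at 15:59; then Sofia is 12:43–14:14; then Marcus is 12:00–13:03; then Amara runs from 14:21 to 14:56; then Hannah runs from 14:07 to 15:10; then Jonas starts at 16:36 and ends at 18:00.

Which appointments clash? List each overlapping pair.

Sorted by start: Marcus, Sofia, Hannah, Amara, Kenji, Jonas, Omar.
Sofia starts before Marcus ends → Marcus and Sofia overlap.
Hannah starts after Marcus ends; Marcus is clear from here.
Hannah starts before Sofia ends → Sofia and Hannah overlap.
Amara starts after Sofia ends; Sofia is clear from here.
Amara starts before Hannah ends → Hannah and Amara overlap.
Kenji starts after Hannah ends; Hannah is clear from here.
Kenji starts after Amara ends; Amara is clear from here.
Jonas starts after Kenji ends; Kenji is clear from here.
Omar starts before Jonas ends → Jonas and Omar overlap.

Amara & Hannah, Hannah & Sofia, Jonas & Omar, Marcus & Sofia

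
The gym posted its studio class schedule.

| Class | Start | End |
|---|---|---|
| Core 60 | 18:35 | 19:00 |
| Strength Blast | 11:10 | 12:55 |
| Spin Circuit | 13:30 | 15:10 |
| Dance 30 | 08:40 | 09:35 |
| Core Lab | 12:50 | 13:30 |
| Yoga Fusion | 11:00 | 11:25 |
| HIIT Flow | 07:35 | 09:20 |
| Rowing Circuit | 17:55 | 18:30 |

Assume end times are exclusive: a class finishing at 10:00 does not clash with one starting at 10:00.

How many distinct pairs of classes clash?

3

Sorted by start: HIIT Flow, Dance 30, Yoga Fusion, Strength Blast, Core Lab, Spin Circuit, Rowing Circuit, Core 60.
Dance 30 starts before HIIT Flow ends → HIIT Flow and Dance 30 overlap.
Yoga Fusion starts after HIIT Flow ends, so HIIT Flow has no further overlaps.
Yoga Fusion starts after Dance 30 ends, so Dance 30 has no further overlaps.
Strength Blast starts before Yoga Fusion ends → Yoga Fusion and Strength Blast overlap.
Core Lab starts after Yoga Fusion ends, so Yoga Fusion has no further overlaps.
Core Lab starts before Strength Blast ends → Strength Blast and Core Lab overlap.
Spin Circuit starts after Strength Blast ends, so Strength Blast has no further overlaps.
Spin Circuit starts exactly when Core Lab ends (back-to-back, no overlap), so Core Lab has no further overlaps.
Rowing Circuit starts after Spin Circuit ends, so Spin Circuit has no further overlaps.
Core 60 starts after Rowing Circuit ends.
Overlapping pairs: Core Lab & Strength Blast, Dance 30 & HIIT Flow, Strength Blast & Yoga Fusion — 3 in total.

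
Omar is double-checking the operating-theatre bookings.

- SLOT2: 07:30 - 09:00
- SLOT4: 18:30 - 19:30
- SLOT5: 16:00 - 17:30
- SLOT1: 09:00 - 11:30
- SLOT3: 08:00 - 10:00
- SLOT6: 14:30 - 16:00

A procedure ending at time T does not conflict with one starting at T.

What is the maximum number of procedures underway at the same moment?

Sweep the timeline, counting +1 at each start and −1 at each end (ends before starts at a tie):
07:30 start SLOT2 → 1
08:00 start SLOT3 → 2
09:00 end SLOT2 → 1
09:00 start SLOT1 → 2
10:00 end SLOT3 → 1
11:30 end SLOT1 → 0
14:30 start SLOT6 → 1
16:00 end SLOT6 → 0
16:00 start SLOT5 → 1
17:30 end SLOT5 → 0
18:30 start SLOT4 → 1
19:30 end SLOT4 → 0
Peak is 2, at 08:00 (SLOT2, SLOT3).

2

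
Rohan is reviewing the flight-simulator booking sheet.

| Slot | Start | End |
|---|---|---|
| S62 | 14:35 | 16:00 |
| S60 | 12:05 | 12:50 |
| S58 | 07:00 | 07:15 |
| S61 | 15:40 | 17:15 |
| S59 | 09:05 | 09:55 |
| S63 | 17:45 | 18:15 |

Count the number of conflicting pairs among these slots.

1

Sorted by start: S58, S59, S60, S62, S61, S63.
S59 starts after S58 ends — done with S58.
S60 starts after S59 ends — done with S59.
S62 starts after S60 ends — done with S60.
S61 starts before S62 ends → S62 and S61 overlap.
S63 starts after S62 ends.
S63 starts after S61 ends.
Overlapping pairs: S61 & S62 — 1 in total.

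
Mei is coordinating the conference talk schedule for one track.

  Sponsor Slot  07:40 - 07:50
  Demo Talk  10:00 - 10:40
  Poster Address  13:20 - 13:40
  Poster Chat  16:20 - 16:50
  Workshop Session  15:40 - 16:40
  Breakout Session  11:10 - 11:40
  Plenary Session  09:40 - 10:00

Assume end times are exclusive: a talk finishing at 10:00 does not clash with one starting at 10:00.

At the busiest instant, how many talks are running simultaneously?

Sweep the timeline, counting +1 at each start and −1 at each end (ends before starts at a tie):
07:40 start Sponsor Slot → 1
07:50 end Sponsor Slot → 0
09:40 start Plenary Session → 1
10:00 end Plenary Session → 0
10:00 start Demo Talk → 1
10:40 end Demo Talk → 0
11:10 start Breakout Session → 1
11:40 end Breakout Session → 0
13:20 start Poster Address → 1
13:40 end Poster Address → 0
15:40 start Workshop Session → 1
16:20 start Poster Chat → 2
16:40 end Workshop Session → 1
16:50 end Poster Chat → 0
Peak is 2, at 16:20 (Poster Chat, Workshop Session).

2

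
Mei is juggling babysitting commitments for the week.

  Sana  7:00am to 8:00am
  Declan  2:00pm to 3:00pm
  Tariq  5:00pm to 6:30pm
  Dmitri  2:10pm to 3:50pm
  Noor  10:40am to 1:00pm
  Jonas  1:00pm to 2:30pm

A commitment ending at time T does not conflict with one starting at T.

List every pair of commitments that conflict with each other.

Declan & Dmitri, Declan & Jonas, Dmitri & Jonas

Sorted by start: Sana, Noor, Jonas, Declan, Dmitri, Tariq.
Noor starts after Sana ends; Sana is clear from here.
Jonas starts exactly when Noor ends (back-to-back, no overlap); Noor is clear from here.
Declan starts before Jonas ends → Jonas and Declan overlap.
Dmitri starts before Jonas ends → Jonas and Dmitri overlap.
Tariq starts after Jonas ends.
Dmitri starts before Declan ends → Declan and Dmitri overlap.
Tariq starts after Declan ends.
Tariq starts after Dmitri ends.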